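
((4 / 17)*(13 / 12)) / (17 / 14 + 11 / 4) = 364 / 5661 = 0.06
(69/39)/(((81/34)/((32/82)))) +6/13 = 32438/43173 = 0.75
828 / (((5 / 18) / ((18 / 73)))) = 268272 / 365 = 734.99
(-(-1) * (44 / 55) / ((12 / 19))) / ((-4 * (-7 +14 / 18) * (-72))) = -19 / 26880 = -0.00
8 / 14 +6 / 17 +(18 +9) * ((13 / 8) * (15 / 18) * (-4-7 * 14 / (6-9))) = 998695 / 952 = 1049.05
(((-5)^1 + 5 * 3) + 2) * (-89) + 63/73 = -77901/73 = -1067.14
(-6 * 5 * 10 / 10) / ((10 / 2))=-6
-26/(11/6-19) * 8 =1248/103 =12.12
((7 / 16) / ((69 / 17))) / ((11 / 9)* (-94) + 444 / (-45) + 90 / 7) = -12495 / 12971264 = -0.00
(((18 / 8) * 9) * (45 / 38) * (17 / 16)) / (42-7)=12393 / 17024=0.73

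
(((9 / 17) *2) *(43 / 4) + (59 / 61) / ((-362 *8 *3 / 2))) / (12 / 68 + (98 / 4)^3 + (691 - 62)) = 51273401 / 69081361923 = 0.00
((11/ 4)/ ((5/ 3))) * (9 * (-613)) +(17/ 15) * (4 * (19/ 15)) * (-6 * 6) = -930977/ 100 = -9309.77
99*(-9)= -891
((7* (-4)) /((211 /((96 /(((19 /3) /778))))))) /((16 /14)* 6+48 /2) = -609952 /12027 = -50.72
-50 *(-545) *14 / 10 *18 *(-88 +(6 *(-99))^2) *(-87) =-21074188489200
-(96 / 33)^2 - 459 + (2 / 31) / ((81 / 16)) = -142025821 / 303831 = -467.45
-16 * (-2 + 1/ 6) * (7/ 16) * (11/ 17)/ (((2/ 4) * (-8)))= -847/ 408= -2.08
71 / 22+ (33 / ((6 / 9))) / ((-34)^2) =83165 / 25432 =3.27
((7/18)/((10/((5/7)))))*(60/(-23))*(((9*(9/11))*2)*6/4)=-405/253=-1.60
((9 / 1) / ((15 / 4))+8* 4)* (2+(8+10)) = 688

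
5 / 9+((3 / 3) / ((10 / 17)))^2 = 3101 / 900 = 3.45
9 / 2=4.50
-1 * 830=-830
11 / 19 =0.58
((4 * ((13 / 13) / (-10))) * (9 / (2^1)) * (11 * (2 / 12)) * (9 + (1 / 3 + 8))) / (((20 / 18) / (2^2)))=-5148 / 25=-205.92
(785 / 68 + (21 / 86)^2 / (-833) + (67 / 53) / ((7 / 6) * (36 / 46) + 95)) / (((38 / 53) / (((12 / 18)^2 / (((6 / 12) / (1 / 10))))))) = 8494754281 / 5928672429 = 1.43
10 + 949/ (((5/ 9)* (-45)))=-699/ 25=-27.96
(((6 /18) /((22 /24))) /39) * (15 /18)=10 /1287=0.01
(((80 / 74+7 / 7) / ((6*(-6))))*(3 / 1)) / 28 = -11 / 1776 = -0.01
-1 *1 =-1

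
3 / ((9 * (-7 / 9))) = -3 / 7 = -0.43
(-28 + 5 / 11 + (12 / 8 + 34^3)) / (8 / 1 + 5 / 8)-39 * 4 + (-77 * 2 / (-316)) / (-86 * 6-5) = 4397.96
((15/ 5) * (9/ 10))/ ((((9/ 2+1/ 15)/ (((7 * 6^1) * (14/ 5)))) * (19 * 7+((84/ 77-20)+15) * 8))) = 174636/ 255505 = 0.68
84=84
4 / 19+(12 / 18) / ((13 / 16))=764 / 741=1.03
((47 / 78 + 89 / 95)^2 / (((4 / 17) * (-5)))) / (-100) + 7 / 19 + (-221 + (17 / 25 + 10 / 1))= -23053872549967 / 109816200000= -209.93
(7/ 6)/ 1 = 7/ 6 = 1.17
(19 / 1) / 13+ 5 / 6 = 179 / 78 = 2.29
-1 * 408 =-408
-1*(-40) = 40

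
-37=-37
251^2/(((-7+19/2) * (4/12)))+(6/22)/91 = 378384021/5005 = 75601.20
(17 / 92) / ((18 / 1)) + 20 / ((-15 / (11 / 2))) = -12127 / 1656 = -7.32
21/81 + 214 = 5785/27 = 214.26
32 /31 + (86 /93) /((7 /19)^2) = 35750 /4557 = 7.85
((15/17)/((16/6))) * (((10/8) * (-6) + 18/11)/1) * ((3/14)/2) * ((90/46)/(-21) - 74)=207743535/13487936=15.40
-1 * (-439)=439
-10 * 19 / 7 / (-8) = 95 / 28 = 3.39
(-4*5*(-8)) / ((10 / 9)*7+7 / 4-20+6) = -5760 / 161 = -35.78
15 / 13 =1.15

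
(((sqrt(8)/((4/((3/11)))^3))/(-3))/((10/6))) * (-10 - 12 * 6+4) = 1053 * sqrt(2)/106480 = 0.01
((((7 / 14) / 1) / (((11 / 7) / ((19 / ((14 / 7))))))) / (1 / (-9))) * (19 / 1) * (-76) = 432117 / 11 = 39283.36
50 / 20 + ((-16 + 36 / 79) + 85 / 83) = -157633 / 13114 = -12.02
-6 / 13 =-0.46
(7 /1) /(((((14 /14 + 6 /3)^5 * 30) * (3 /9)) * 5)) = 7 /12150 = 0.00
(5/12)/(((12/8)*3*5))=1/54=0.02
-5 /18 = -0.28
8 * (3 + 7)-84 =-4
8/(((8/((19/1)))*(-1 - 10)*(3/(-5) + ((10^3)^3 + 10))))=-95/55000000517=-0.00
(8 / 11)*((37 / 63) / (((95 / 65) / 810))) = 236.72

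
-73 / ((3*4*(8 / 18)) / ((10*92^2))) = -1158510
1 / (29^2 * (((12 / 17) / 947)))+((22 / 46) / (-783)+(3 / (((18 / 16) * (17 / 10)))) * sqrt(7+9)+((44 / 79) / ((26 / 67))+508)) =18867445340443 / 36472619196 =517.30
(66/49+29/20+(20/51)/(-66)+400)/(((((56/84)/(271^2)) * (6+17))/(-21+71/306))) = -62011763037312833/1547740656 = -40065990.90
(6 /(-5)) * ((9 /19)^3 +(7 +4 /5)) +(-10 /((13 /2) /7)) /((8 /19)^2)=-2504976833 /35666800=-70.23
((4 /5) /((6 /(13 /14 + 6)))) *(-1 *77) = -1067 /15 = -71.13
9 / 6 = 3 / 2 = 1.50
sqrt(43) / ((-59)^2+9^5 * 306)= sqrt(43) / 18072475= 0.00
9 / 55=0.16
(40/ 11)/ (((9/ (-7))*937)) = -280/ 92763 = -0.00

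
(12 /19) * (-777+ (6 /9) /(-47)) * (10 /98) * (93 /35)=-40755948 /306299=-133.06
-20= -20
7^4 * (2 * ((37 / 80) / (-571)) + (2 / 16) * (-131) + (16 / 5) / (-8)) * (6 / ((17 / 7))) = -9660108969 / 97070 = -99516.94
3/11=0.27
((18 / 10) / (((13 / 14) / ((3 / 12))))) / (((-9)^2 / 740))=518 / 117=4.43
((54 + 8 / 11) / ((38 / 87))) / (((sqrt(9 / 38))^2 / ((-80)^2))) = 111731200 / 33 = 3385793.94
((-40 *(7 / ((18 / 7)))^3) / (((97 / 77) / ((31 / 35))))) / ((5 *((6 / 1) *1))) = -40118309 / 2121390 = -18.91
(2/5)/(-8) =-1/20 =-0.05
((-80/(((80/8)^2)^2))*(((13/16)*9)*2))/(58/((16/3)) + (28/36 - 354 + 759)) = -1053/3749875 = -0.00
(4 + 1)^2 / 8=3.12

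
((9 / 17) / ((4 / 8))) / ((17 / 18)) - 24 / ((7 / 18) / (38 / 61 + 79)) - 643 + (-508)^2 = 31160275275 / 123403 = 252508.25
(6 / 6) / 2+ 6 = 13 / 2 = 6.50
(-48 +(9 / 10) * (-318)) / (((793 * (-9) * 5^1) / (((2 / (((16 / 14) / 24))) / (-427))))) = -1114 / 1209325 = -0.00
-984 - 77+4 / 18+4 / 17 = -162263 / 153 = -1060.54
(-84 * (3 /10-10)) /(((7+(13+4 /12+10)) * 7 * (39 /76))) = 44232 /5915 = 7.48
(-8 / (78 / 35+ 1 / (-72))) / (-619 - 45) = 2520 / 463223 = 0.01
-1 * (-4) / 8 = 1 / 2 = 0.50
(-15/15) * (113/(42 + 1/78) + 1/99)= -7751/2871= -2.70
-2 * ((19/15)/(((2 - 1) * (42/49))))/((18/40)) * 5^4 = -332500/81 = -4104.94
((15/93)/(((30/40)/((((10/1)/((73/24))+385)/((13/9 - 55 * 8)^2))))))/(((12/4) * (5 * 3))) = 340140/35254844767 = 0.00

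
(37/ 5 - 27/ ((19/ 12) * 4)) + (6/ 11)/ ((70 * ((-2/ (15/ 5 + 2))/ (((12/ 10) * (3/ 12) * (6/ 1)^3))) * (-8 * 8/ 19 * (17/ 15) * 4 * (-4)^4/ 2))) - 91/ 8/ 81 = 494610173333/ 165032017920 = 3.00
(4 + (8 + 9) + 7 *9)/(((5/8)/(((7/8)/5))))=588/25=23.52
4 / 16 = 0.25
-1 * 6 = -6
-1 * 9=-9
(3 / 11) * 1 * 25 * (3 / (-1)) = -225 / 11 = -20.45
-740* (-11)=8140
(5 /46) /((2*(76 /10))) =25 /3496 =0.01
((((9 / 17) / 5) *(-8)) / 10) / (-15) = 12 / 2125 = 0.01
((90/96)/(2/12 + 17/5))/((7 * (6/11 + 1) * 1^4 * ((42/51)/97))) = 240075/83888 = 2.86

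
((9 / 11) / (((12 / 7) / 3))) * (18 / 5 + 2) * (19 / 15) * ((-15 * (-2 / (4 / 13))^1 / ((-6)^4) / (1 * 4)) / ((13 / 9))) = 931 / 7040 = 0.13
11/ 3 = 3.67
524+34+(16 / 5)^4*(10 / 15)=1177322 / 1875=627.91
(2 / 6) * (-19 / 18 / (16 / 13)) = -247 / 864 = -0.29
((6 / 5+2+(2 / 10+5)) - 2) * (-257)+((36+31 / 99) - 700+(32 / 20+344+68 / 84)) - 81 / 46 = -313016173 / 159390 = -1963.84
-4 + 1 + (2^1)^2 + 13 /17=30 /17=1.76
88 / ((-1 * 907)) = -88 / 907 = -0.10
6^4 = 1296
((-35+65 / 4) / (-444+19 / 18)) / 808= 675 / 12884368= 0.00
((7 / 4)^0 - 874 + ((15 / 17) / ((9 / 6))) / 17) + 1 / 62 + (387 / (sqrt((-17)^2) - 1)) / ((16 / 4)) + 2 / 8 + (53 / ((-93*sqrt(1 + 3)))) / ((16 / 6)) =-496978951 / 573376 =-866.76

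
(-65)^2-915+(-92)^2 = 11774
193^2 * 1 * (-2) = -74498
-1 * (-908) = 908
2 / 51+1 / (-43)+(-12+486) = 1039517 / 2193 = 474.02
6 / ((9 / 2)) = 4 / 3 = 1.33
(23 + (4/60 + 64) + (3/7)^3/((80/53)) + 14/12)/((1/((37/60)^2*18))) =9949427909/16464000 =604.31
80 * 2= 160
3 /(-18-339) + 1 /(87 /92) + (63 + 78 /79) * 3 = 157861264 /817887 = 193.01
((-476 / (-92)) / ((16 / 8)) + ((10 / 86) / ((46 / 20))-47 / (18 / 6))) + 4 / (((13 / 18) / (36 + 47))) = 446.66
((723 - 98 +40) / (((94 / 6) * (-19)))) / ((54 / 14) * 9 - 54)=49 / 423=0.12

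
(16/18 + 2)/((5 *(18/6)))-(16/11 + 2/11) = -2144/1485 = -1.44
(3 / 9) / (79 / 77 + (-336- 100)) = -77 / 100479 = -0.00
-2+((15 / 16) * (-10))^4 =7722.76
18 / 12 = 1.50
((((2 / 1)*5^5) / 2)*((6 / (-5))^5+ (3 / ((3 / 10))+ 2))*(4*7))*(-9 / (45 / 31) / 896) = -230361 / 40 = -5759.02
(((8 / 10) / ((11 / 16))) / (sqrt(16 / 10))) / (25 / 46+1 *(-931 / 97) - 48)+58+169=227 - 71392 *sqrt(10) / 14001735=226.98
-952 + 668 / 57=-53596 / 57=-940.28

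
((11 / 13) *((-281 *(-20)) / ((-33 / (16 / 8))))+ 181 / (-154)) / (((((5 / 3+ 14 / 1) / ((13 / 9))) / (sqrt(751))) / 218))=-159393.24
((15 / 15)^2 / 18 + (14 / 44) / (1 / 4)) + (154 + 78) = 233.33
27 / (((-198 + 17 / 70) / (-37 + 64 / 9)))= 4.08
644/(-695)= -644/695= -0.93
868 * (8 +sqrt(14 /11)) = 868 * sqrt(154) /11 +6944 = 7923.24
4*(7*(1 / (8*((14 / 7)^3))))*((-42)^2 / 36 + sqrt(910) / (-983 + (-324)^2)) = 7*sqrt(910) / 1663888 + 343 / 16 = 21.44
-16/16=-1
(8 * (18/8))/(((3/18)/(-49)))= -5292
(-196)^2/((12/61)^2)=8934121/9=992680.11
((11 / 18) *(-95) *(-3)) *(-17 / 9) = -17765 / 54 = -328.98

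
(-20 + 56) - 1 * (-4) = 40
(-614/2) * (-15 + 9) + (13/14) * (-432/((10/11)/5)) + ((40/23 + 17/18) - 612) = -2821499/2898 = -973.60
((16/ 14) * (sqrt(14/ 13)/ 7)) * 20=160 * sqrt(182)/ 637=3.39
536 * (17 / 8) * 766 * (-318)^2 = 88228060776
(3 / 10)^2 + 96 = 9609 / 100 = 96.09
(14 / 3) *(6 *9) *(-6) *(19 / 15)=-9576 / 5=-1915.20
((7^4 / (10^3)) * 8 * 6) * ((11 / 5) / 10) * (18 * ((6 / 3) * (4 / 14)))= 814968 / 3125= 260.79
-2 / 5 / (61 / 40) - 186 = -11362 / 61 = -186.26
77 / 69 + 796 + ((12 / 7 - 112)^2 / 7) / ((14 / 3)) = 193741745 / 165669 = 1169.45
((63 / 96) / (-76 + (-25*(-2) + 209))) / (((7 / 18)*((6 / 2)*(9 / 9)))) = 3 / 976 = 0.00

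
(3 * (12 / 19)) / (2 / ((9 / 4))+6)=162 / 589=0.28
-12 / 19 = -0.63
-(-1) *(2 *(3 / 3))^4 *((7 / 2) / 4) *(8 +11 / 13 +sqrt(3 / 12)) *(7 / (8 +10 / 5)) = 91.59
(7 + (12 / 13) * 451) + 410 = 10833 / 13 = 833.31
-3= -3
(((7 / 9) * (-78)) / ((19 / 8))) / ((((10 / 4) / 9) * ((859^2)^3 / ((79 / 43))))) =-690144 / 1641160455333710715485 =-0.00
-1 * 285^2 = -81225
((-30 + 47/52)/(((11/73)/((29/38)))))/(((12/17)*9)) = -54451357/2347488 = -23.20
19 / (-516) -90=-46459 / 516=-90.04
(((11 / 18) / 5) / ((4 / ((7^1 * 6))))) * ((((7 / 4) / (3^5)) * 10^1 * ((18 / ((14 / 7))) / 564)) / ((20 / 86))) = 23177 / 3654720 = 0.01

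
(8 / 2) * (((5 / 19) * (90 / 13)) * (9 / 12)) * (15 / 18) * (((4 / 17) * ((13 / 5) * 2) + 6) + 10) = 329400 / 4199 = 78.45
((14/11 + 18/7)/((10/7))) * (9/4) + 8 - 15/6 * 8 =-327/55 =-5.95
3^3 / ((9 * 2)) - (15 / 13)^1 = 9 / 26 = 0.35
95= 95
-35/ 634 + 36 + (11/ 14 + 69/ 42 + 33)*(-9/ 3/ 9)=321337/ 13314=24.14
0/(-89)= 0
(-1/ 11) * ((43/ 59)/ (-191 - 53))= 43/ 158356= 0.00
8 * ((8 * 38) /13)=2432 /13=187.08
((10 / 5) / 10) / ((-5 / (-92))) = 92 / 25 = 3.68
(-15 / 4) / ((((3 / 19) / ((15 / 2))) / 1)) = -1425 / 8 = -178.12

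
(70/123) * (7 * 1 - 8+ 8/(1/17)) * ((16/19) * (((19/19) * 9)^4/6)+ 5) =55411650/779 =71131.77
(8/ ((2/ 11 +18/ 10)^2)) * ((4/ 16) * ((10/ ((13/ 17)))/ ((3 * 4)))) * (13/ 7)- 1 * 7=-1489382/ 249501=-5.97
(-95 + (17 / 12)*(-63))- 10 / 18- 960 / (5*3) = -8957 / 36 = -248.81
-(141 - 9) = -132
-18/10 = -9/5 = -1.80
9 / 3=3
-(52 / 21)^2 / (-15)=0.41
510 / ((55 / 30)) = 3060 / 11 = 278.18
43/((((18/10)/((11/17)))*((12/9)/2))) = 2365/102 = 23.19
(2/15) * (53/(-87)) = -106/1305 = -0.08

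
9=9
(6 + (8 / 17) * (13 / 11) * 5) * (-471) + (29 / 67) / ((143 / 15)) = -673608327 / 162877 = -4135.69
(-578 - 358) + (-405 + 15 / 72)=-32179 / 24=-1340.79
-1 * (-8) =8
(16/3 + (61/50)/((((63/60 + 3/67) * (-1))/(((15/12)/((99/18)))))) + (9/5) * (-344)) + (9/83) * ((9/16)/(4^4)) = -16845498635971/27430318080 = -614.12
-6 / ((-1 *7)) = 6 / 7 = 0.86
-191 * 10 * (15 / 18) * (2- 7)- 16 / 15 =7957.27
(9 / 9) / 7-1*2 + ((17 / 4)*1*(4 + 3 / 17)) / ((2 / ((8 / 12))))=341 / 84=4.06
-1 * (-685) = 685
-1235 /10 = -247 /2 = -123.50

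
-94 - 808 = -902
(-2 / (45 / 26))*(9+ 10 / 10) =-104 / 9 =-11.56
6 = 6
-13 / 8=-1.62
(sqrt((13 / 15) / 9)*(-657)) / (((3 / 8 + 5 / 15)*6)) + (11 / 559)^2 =121 / 312481 - 292*sqrt(195) / 85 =-47.97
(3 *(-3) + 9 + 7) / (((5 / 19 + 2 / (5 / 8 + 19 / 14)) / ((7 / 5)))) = 103341 / 13415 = 7.70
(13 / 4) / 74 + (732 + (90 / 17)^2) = 65019565 / 85544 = 760.07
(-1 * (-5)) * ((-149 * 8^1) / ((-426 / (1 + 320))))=318860 / 71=4490.99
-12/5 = -2.40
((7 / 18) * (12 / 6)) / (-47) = -7 / 423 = -0.02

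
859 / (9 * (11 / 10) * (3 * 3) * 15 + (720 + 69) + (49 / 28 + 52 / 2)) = 3436 / 8613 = 0.40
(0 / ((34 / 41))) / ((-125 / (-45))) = 0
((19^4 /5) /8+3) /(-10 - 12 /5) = -130441 /496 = -262.99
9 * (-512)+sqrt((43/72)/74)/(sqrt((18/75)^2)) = -4608+25 * sqrt(1591)/2664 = -4607.63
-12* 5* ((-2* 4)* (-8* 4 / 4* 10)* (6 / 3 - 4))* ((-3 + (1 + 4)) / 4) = 38400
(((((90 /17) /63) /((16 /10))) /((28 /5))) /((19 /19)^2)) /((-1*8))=-125 /106624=-0.00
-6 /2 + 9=6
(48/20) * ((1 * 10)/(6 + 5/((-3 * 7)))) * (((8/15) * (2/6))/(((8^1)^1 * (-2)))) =-28/605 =-0.05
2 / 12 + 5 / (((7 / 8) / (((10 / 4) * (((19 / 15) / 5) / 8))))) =13 / 21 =0.62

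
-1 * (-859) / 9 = 859 / 9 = 95.44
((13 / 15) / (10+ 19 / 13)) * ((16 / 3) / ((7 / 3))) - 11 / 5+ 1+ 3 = 6173 / 3129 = 1.97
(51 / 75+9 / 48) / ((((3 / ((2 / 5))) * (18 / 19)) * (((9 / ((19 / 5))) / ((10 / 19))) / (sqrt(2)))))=6593 * sqrt(2) / 243000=0.04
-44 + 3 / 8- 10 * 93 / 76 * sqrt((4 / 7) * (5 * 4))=-349 / 8- 930 * sqrt(35) / 133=-84.99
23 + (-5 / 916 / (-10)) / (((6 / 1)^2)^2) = 54608257 / 2374272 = 23.00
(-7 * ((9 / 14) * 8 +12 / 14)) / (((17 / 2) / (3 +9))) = -1008 / 17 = -59.29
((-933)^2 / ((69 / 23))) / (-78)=-96721 / 26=-3720.04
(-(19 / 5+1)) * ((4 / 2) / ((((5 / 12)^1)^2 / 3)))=-20736 / 125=-165.89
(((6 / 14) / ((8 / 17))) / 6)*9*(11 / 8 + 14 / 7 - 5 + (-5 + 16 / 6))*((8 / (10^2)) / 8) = -969 / 17920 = -0.05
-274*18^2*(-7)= 621432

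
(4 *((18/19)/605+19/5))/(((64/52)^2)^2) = 1248087139/188334080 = 6.63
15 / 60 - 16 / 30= -17 / 60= -0.28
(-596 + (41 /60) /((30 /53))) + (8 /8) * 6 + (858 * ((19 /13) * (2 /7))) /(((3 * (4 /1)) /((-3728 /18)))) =-28444663 /4200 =-6772.54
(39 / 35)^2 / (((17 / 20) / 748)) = 1092.64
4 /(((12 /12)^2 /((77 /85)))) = 308 /85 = 3.62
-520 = -520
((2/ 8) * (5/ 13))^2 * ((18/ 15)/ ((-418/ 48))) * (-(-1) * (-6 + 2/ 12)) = 0.01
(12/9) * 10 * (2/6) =40/9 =4.44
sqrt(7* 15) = sqrt(105) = 10.25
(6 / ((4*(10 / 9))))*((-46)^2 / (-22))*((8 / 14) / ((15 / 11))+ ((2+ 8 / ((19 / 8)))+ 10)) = -74976228 / 36575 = -2049.93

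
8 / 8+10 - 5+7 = 13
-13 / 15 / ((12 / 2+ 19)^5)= -0.00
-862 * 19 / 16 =-8189 / 8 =-1023.62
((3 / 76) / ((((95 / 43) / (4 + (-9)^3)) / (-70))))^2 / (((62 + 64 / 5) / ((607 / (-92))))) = -1300799044321875 / 17936339872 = -72523.10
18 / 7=2.57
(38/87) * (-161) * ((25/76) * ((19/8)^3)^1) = -27607475/89088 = -309.89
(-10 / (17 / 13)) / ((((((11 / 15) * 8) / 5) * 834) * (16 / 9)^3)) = -1184625 / 851738624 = -0.00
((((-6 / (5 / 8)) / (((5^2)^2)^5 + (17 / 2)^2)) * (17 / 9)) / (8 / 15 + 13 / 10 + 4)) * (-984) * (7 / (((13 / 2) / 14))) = 59953152 / 123977661132906425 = 0.00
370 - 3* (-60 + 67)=349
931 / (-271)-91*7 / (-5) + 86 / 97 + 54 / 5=17829312 / 131435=135.65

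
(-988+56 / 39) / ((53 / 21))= -269332 / 689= -390.90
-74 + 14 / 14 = -73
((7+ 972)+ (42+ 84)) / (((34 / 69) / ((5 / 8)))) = 22425 / 16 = 1401.56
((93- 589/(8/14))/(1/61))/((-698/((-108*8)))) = -24711588/349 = -70806.84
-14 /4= -7 /2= -3.50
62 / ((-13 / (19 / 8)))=-589 / 52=-11.33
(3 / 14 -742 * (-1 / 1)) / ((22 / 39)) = 405249 / 308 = 1315.74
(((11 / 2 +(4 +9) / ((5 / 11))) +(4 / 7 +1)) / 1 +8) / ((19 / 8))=12228 / 665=18.39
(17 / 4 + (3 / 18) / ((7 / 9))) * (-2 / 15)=-25 / 42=-0.60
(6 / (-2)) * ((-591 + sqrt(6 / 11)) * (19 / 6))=11229 / 2 - 19 * sqrt(66) / 22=5607.48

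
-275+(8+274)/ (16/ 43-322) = -635896/ 2305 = -275.88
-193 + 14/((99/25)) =-18757/99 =-189.46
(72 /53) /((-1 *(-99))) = 8 /583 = 0.01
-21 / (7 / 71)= -213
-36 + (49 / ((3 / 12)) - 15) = 145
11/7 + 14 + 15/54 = 1997/126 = 15.85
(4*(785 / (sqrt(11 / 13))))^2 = 128174800 / 11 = 11652254.55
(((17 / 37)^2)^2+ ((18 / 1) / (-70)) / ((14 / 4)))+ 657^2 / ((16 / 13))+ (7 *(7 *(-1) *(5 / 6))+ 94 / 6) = 7729245925069691 / 22040133360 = 350689.62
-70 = -70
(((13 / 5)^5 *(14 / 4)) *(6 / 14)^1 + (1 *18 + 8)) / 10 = 1276379 / 62500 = 20.42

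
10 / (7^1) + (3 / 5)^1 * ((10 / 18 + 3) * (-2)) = -298 / 105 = -2.84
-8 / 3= -2.67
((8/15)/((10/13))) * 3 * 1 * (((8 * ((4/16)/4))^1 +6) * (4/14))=676/175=3.86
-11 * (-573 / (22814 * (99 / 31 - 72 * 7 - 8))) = -17763 / 32713202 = -0.00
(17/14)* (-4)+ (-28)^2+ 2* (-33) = 4992/7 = 713.14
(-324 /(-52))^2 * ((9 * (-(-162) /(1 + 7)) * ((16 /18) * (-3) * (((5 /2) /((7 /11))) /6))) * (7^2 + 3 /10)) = -2882004543 /4732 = -609045.76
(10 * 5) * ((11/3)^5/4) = 8284.52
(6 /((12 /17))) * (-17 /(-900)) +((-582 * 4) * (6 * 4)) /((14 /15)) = -754269977 /12600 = -59862.70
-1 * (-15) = 15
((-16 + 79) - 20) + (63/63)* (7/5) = 222/5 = 44.40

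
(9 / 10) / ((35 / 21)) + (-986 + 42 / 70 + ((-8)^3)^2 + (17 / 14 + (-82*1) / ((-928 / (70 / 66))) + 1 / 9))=2099417502607 / 8038800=261160.56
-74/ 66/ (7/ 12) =-148/ 77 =-1.92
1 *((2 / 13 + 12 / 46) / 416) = 31 / 31096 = 0.00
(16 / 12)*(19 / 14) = 38 / 21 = 1.81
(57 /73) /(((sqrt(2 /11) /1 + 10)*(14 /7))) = 1045 /26718 - 19*sqrt(22) /53436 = 0.04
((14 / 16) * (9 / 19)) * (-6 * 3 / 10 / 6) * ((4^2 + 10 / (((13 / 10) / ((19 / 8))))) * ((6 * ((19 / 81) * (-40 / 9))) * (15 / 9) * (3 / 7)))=19.04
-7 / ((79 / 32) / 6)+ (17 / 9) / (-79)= -12113 / 711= -17.04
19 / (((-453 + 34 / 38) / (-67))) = 24187 / 8590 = 2.82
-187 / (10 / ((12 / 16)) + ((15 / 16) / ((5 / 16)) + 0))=-561 / 49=-11.45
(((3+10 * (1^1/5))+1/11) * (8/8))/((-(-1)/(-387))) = -21672/11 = -1970.18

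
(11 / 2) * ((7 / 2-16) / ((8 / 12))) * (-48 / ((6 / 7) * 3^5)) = 1925 / 81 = 23.77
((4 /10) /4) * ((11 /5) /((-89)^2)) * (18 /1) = 99 /198025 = 0.00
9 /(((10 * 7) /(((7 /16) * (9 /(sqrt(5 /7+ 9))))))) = 81 * sqrt(119) /5440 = 0.16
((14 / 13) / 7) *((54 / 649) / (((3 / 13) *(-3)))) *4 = -48 / 649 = -0.07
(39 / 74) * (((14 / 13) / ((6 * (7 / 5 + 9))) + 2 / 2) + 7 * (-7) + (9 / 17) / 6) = -1651211 / 65416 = -25.24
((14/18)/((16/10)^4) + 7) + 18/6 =373015/36864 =10.12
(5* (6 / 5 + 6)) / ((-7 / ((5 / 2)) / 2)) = -180 / 7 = -25.71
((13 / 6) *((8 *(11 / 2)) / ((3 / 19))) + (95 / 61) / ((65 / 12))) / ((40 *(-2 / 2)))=-2155607 / 142740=-15.10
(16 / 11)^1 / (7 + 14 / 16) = 128 / 693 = 0.18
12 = 12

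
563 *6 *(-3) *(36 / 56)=-45603 / 7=-6514.71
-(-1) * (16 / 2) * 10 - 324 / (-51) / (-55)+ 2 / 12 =449087 / 5610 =80.05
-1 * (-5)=5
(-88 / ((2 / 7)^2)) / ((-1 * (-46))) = -539 / 23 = -23.43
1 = 1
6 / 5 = 1.20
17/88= 0.19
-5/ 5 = -1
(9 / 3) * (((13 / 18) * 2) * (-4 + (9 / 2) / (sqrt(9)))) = -65 / 6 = -10.83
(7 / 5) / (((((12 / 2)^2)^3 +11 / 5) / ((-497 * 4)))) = -0.06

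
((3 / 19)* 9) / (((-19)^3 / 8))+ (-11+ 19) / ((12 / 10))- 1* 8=-521932 / 390963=-1.33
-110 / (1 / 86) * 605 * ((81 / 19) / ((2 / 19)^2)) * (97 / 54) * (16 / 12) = -5274020950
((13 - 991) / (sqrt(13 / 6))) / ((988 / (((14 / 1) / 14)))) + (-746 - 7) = -753 - 489 * sqrt(78) / 6422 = -753.67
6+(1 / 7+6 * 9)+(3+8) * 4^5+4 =79297 / 7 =11328.14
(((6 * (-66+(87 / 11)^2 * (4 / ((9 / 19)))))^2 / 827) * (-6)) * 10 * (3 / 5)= -334825.40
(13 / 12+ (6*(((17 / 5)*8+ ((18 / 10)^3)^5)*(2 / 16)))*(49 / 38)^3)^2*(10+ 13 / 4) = 7035364872324722741732230323698989028813 / 4474216461181640625000000000000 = 1572423894.41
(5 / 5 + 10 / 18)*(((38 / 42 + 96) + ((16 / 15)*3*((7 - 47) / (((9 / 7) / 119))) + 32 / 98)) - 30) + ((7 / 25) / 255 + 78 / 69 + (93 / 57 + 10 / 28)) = -19293270523823 / 1053060750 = -18321.14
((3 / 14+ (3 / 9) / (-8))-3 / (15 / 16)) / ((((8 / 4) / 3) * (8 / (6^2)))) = -22887 / 1120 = -20.43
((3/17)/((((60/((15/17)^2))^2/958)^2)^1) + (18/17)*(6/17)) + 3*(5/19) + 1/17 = 176877920418745/144202857820352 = 1.23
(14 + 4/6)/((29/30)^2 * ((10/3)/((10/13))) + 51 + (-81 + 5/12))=-19800/34471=-0.57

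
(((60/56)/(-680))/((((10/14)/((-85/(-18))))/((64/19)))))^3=-8/185193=-0.00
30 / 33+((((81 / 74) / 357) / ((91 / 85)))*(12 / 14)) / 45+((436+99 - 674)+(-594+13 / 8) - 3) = -10648826943 / 14518504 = -733.47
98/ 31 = 3.16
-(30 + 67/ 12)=-427/ 12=-35.58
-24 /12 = -2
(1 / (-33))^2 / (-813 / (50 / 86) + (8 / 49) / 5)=-1225 / 1865403639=-0.00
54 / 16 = 3.38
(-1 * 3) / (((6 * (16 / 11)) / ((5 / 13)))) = -55 / 416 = -0.13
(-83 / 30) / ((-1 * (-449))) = -83 / 13470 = -0.01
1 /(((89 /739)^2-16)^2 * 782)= 298248146641 /59598692605975950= 0.00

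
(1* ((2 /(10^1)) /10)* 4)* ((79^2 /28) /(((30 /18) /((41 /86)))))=767643 /150500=5.10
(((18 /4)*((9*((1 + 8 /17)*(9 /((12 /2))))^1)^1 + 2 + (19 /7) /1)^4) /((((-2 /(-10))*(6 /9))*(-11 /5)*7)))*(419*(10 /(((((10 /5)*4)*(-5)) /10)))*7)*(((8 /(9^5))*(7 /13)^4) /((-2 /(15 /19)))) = -26316.83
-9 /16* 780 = -1755 /4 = -438.75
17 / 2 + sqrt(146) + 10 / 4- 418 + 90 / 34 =-392.27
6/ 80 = 3/ 40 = 0.08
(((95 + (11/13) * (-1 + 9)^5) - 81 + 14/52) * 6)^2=4682034767601/169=27704347737.28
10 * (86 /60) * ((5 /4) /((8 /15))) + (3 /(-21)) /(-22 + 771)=33.59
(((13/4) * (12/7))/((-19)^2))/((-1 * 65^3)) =-3/53382875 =-0.00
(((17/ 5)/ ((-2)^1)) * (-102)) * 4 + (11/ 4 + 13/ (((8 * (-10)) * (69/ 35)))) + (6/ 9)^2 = 11537551/ 16560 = 696.71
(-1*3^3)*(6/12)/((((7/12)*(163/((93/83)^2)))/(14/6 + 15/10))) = -0.68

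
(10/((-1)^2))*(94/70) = 94/7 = 13.43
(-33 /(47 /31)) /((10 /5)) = -1023 /94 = -10.88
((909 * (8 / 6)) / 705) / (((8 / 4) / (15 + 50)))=2626 / 47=55.87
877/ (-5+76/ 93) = -81561/ 389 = -209.67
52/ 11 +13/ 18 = 1079/ 198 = 5.45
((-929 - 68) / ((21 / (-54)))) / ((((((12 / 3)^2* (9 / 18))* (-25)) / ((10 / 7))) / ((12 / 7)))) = -53838 / 1715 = -31.39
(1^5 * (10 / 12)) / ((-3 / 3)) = -5 / 6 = -0.83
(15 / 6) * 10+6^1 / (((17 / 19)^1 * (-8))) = 1643 / 68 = 24.16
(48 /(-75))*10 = -32 /5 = -6.40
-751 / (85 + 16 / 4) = -751 / 89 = -8.44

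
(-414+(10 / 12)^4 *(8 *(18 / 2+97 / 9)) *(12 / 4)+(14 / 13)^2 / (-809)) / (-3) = 6149348045 / 99669609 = 61.70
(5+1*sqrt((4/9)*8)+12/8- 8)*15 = -45/2+20*sqrt(2) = 5.78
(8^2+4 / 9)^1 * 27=1740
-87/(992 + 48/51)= -1479/16880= -0.09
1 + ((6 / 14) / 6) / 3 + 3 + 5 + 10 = 799 / 42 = 19.02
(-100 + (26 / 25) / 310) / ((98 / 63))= -64.28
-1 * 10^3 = -1000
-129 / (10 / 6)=-387 / 5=-77.40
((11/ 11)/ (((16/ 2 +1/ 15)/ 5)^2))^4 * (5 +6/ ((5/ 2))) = 7408355712890625/ 45949729863572161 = 0.16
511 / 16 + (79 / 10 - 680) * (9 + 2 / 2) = -6689.06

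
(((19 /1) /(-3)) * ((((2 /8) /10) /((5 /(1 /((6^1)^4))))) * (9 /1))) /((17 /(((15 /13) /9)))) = -19 /11456640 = -0.00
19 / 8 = 2.38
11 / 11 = 1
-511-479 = -990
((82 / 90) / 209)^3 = 68921 / 831910105125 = 0.00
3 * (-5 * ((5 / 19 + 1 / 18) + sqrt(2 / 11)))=-15 * sqrt(22) / 11 - 545 / 114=-11.18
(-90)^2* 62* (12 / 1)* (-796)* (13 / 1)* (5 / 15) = -20787062400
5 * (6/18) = 5/3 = 1.67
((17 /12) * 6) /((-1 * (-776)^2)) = -17 /1204352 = -0.00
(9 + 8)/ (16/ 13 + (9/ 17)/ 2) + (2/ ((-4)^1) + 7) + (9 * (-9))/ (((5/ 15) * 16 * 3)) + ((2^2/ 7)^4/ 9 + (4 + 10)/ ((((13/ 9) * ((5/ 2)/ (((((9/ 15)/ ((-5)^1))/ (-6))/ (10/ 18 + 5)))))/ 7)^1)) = 119903760892571/ 9284306850000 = 12.91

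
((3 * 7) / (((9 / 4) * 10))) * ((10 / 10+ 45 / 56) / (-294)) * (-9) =101 / 1960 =0.05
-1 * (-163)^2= -26569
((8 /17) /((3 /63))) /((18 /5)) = 140 /51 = 2.75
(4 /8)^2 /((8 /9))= 9 /32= 0.28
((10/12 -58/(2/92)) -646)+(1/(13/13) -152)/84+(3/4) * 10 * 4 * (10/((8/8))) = -84419/28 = -3014.96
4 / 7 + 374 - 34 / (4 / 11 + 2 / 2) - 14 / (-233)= 8555366 / 24465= 349.70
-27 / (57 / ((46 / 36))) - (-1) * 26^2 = 25665 / 38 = 675.39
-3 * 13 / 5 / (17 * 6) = -13 / 170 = -0.08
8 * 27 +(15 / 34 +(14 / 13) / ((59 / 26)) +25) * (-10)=-43287 / 1003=-43.16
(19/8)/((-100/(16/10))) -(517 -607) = 44981/500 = 89.96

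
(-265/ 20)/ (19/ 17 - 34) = 901/ 2236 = 0.40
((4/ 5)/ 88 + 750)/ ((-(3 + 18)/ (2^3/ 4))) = -82501/ 1155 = -71.43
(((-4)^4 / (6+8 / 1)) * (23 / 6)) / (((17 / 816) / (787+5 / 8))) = 18550144 / 7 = 2650020.57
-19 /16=-1.19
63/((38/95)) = 315/2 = 157.50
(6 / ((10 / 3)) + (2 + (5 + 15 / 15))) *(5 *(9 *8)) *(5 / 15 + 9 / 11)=44688 / 11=4062.55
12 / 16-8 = -29 / 4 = -7.25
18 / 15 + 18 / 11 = 2.84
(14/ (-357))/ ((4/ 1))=-1/ 102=-0.01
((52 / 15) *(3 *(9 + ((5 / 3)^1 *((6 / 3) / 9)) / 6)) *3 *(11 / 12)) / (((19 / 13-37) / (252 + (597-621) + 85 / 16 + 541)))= -768402947 / 136080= -5646.70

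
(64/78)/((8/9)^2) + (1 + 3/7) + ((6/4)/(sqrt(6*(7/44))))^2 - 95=-8206/91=-90.18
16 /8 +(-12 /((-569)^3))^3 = 12503753207494543130923186 /6251876603747271565460729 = 2.00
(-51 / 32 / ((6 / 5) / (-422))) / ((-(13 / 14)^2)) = -878815 / 1352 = -650.01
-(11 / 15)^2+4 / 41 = -4061 / 9225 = -0.44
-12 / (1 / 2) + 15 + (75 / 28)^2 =-1431 / 784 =-1.83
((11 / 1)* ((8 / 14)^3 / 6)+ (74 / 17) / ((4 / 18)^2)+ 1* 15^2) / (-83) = -10967731 / 2903838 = -3.78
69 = 69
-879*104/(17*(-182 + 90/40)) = 365664/12223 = 29.92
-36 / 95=-0.38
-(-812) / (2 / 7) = 2842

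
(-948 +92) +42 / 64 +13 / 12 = -82009 / 96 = -854.26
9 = 9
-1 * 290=-290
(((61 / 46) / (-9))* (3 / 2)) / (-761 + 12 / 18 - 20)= 61 / 215372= 0.00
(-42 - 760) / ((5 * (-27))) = 5.94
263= 263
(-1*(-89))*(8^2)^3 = 23330816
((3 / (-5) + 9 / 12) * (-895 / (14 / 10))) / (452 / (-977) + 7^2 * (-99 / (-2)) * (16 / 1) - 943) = -2623245 / 1035822284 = -0.00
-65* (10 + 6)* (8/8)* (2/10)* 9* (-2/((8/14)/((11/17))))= 72072/17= 4239.53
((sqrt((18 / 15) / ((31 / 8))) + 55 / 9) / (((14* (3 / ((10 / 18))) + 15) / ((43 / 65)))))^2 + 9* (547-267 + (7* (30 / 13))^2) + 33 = 162712* sqrt(465) / 9675809559 + 2134179016440002 / 435411430155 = 4901.52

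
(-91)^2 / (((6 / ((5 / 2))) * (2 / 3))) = 41405 / 8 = 5175.62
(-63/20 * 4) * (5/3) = -21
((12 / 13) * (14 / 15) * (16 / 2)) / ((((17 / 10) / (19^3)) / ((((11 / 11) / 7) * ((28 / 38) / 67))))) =646912 / 14807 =43.69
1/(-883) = -0.00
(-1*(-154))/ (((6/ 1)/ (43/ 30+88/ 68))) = 107107/ 1530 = 70.00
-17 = -17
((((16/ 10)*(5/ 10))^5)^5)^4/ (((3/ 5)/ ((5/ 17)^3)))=1606938044258990275541962092341162602522202993782792835301376/ 186032334112839887999415477179247779826454234353150241076946258544921875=0.00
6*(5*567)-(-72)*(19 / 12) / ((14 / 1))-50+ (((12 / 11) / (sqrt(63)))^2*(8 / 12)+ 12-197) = 42645998 / 2541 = 16783.16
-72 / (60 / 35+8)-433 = -7487 / 17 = -440.41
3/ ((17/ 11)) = 33/ 17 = 1.94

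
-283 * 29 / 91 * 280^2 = -91918400 / 13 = -7070646.15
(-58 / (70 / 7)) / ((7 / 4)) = -116 / 35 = -3.31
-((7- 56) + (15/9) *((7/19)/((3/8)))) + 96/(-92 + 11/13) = 3127969/67545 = 46.31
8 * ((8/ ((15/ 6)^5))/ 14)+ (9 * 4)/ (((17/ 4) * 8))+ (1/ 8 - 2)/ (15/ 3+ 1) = 4719153/ 5950000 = 0.79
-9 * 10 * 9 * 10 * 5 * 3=-121500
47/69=0.68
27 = 27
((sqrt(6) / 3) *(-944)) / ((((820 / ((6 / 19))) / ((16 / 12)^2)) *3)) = -0.18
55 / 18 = 3.06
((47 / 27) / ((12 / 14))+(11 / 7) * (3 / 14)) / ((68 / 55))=516835 / 269892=1.91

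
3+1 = 4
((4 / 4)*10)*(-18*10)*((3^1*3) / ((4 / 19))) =-76950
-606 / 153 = -202 / 51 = -3.96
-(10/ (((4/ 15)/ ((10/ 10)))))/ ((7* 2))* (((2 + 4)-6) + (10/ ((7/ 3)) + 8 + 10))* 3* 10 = -87750/ 49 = -1790.82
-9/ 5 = -1.80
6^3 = 216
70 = 70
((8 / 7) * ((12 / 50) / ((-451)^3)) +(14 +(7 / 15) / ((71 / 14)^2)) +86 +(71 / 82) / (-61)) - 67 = 977532894570633277 / 29618663462168550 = 33.00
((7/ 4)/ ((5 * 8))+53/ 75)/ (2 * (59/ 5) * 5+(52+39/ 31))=55831/ 12741600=0.00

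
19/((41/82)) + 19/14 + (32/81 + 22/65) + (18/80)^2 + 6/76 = 9012486689/224078400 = 40.22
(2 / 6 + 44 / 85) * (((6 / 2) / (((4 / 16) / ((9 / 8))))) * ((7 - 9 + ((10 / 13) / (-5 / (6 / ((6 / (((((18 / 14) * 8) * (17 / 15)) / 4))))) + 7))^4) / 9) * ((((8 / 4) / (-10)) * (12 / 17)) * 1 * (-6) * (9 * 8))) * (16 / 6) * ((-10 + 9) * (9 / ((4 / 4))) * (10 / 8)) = 2323854277636144477824 / 497620515793035635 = 4669.93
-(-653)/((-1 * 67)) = -653/67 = -9.75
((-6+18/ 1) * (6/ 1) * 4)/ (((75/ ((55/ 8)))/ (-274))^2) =4542098/ 25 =181683.92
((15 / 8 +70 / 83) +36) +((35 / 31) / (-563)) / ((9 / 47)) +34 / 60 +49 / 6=24740396821 / 521495640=47.44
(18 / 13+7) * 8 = 872 / 13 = 67.08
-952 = -952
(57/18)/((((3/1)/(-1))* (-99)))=0.01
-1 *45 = -45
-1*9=-9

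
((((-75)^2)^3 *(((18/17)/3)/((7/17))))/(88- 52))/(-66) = -19775390625/308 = -64205813.72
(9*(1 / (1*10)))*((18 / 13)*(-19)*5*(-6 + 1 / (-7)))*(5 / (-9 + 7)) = -330885 / 182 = -1818.05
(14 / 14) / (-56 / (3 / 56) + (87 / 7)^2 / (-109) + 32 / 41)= -0.00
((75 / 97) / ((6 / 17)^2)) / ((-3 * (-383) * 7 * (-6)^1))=-7225 / 56172312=-0.00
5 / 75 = 1 / 15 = 0.07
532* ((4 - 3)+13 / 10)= 6118 / 5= 1223.60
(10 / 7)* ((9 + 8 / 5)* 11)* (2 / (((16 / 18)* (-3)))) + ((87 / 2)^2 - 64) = 47693 / 28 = 1703.32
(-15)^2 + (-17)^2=514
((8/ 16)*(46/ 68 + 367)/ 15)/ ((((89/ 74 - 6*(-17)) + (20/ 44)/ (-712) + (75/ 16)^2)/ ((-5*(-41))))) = 44007757376/ 2192539487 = 20.07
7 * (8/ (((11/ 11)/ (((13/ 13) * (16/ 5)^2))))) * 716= 10264576/ 25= 410583.04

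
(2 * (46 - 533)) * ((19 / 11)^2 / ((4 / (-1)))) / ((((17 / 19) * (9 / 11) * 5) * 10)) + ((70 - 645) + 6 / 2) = -92927267 / 168300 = -552.15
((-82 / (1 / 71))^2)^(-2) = 0.00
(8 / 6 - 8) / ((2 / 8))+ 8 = -56 / 3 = -18.67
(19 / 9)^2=361 / 81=4.46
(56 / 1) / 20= 14 / 5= 2.80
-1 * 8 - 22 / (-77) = -54 / 7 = -7.71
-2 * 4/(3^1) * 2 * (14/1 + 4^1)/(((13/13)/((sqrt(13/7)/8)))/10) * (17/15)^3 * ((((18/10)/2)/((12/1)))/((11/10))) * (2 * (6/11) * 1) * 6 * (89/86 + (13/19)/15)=-1040887832 * sqrt(91)/86499875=-114.79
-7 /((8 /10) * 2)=-35 /8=-4.38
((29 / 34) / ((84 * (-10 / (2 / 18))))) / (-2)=29 / 514080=0.00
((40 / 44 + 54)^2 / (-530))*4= -729632 / 32065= -22.75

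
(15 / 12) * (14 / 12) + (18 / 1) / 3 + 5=299 / 24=12.46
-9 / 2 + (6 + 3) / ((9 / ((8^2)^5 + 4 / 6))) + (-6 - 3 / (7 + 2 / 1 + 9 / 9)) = 16106127208 / 15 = 1073741813.87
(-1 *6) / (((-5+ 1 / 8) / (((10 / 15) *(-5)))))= -160 / 39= -4.10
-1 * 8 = -8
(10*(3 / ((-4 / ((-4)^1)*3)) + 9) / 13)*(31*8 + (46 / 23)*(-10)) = 22800 / 13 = 1753.85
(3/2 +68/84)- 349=-346.69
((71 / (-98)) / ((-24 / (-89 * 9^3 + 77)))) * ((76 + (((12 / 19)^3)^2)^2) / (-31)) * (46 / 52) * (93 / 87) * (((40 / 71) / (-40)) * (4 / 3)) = -4477354126480269919894 / 52568442642740389911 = -85.17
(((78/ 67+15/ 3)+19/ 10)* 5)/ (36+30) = 1801/ 2948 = 0.61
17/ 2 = 8.50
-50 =-50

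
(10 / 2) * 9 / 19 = 45 / 19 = 2.37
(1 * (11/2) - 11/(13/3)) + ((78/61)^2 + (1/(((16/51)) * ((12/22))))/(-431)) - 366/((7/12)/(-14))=5863394706489/667160416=8788.58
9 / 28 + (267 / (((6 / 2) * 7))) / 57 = 869 / 1596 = 0.54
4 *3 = 12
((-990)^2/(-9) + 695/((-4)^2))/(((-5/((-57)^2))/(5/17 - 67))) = -4718440208.85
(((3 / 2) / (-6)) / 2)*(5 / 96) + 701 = 538363 / 768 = 700.99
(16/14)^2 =64/49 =1.31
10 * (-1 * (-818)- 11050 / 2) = -47070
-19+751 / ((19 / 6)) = 4145 / 19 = 218.16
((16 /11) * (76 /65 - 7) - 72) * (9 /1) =-517896 /715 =-724.33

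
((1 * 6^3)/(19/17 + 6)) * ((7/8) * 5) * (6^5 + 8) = 125049960/121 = 1033470.74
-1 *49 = -49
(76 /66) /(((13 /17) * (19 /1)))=34 /429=0.08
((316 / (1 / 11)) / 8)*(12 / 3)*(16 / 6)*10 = 139040 / 3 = 46346.67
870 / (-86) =-435 / 43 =-10.12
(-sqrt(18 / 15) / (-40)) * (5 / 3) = sqrt(30) / 120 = 0.05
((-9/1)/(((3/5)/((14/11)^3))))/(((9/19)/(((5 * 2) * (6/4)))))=-1303400/1331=-979.26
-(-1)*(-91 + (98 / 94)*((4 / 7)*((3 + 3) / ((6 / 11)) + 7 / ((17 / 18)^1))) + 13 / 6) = -373283 / 4794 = -77.86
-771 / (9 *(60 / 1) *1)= -257 / 180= -1.43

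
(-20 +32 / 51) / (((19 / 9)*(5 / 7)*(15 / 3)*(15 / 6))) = -2184 / 2125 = -1.03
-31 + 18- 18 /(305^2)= -1209343 /93025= -13.00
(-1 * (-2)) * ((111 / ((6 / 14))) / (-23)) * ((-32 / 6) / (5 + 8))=8288 / 897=9.24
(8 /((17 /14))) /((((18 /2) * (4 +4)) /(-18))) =-1.65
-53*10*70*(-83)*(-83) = -255581900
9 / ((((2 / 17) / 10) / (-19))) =-14535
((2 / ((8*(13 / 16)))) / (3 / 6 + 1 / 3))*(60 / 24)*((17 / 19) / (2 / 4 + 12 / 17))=6936 / 10127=0.68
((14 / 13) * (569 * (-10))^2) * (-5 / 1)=-2266327000 / 13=-174332846.15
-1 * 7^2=-49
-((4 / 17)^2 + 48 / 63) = -4960 / 6069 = -0.82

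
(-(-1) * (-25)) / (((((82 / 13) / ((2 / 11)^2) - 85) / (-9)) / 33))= 64350 / 917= 70.17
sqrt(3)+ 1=2.73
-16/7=-2.29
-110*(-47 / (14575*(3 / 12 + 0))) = 376 / 265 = 1.42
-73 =-73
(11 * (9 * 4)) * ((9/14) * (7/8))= 891/4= 222.75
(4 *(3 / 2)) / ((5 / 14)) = 84 / 5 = 16.80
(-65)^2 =4225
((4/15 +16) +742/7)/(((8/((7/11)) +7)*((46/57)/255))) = 6220011/3151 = 1973.98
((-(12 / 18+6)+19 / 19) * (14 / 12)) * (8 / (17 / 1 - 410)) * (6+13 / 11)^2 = 2970716 / 427977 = 6.94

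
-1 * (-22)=22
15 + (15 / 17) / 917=233850 / 15589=15.00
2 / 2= 1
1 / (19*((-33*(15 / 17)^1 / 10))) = -34 / 1881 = -0.02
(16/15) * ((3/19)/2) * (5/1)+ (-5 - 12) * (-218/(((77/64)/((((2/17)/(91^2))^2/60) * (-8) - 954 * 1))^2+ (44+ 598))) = 24888602313522754173625437284926851400/4018413920864685320776027200093738507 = 6.19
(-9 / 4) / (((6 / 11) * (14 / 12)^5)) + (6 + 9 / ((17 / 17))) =220029 / 16807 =13.09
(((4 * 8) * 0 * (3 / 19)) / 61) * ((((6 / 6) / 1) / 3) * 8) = 0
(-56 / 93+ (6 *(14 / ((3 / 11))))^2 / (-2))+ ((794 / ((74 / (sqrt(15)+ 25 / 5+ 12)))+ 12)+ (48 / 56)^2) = -7964661239 / 168609+ 397 *sqrt(15) / 37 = -47195.91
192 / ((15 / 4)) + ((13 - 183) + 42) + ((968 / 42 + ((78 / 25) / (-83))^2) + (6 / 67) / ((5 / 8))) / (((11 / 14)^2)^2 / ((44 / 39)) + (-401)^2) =-1642307422050145841024 / 21384251384017873125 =-76.80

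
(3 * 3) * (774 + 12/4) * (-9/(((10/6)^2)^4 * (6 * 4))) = -137643219/3125000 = -44.05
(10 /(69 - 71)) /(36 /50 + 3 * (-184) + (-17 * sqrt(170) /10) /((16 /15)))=0.01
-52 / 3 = -17.33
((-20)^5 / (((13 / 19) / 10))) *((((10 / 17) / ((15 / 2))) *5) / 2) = -6080000000 / 663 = -9170437.41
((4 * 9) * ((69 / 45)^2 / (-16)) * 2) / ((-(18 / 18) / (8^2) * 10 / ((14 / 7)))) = 16928 / 125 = 135.42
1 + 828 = 829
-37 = -37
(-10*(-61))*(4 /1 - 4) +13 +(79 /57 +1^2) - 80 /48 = 782 /57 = 13.72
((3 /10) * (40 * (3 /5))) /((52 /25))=45 /13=3.46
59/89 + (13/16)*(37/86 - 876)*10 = -435564123/61232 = -7113.34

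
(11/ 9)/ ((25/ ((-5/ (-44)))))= 1/ 180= 0.01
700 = 700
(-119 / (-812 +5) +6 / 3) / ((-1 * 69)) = -1733 / 55683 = -0.03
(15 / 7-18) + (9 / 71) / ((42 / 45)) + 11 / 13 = -192217 / 12922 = -14.88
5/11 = 0.45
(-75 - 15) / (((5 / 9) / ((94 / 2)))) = -7614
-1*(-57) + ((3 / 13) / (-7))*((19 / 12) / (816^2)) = 13815180269 / 242371584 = 57.00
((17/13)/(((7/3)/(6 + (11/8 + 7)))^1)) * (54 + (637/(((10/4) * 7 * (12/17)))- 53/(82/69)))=1832617/3731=491.19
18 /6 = 3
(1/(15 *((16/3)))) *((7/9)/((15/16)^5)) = 458752/34171875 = 0.01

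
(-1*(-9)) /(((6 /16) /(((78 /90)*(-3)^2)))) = 936 /5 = 187.20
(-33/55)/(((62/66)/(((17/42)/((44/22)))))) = -561/4340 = -0.13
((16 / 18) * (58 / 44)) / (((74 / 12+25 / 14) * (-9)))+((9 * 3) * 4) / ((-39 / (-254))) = 703.37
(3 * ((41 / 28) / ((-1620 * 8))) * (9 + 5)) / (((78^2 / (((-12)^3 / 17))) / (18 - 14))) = 41 / 129285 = 0.00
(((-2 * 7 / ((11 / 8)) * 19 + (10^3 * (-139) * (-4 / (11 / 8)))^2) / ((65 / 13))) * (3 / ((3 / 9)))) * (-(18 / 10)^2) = -14423049198935568 / 15125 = -953590029681.69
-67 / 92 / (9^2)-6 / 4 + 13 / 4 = 6487 / 3726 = 1.74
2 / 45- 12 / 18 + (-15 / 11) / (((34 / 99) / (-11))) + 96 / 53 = 3638149 / 81090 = 44.87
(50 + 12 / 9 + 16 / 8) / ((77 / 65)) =10400 / 231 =45.02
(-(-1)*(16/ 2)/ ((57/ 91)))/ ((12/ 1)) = 182/ 171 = 1.06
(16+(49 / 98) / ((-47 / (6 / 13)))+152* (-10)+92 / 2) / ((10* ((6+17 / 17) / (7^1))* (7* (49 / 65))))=-127263 / 4606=-27.63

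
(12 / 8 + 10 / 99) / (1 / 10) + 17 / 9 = 1772 / 99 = 17.90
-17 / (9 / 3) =-17 / 3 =-5.67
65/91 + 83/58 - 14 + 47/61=-274511/24766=-11.08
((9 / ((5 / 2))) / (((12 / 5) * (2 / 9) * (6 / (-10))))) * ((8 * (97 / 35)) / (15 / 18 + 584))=-10476 / 24563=-0.43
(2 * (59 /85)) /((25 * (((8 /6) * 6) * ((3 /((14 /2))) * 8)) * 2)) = 413 /408000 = 0.00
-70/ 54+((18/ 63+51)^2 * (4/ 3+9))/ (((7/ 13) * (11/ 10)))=4674381815/ 101871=45885.30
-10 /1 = -10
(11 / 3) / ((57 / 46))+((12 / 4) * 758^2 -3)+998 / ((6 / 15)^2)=591635875 / 342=1729929.46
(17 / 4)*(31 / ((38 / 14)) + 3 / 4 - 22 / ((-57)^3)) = 153273071 / 2963088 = 51.73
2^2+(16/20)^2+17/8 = 1353/200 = 6.76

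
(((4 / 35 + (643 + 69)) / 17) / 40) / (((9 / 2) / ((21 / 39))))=2077 / 16575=0.13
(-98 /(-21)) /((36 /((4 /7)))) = 2 /27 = 0.07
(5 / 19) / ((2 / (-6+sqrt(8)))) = -15 / 19+5*sqrt(2) / 19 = -0.42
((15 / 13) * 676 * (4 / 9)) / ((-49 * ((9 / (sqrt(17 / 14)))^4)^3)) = -1568941985 / 19537800892022463372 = -0.00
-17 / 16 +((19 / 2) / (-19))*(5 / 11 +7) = -843 / 176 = -4.79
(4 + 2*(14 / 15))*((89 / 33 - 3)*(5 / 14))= -40 / 63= -0.63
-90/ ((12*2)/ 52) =-195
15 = 15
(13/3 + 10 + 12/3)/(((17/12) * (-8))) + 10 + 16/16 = 319/34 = 9.38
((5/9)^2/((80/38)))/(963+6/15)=475/3121416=0.00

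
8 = 8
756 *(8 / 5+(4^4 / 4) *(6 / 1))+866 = 1461898 / 5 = 292379.60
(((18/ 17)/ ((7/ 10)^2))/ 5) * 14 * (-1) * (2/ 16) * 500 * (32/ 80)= -18000/ 119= -151.26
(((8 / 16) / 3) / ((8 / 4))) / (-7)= -1 / 84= -0.01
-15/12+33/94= -169/188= -0.90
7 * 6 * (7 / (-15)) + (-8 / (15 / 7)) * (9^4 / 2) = -61334 / 5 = -12266.80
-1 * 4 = -4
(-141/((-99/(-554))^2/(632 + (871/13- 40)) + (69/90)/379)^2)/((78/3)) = -1264006.16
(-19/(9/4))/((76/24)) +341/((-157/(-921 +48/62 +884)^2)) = -41656193/14601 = -2852.97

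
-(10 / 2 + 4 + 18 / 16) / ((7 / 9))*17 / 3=-4131 / 56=-73.77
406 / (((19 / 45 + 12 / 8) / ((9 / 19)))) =328860 / 3287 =100.05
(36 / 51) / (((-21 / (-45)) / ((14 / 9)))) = 40 / 17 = 2.35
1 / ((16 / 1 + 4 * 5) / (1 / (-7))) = -1 / 252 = -0.00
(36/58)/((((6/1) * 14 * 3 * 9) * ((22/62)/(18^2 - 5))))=31/126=0.25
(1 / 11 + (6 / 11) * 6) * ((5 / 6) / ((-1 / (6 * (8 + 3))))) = -185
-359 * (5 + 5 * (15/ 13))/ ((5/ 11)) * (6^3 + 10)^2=-5647575472/ 13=-434428882.46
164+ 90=254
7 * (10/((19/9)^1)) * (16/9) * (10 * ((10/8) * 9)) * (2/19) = 252000/361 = 698.06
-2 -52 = -54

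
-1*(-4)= 4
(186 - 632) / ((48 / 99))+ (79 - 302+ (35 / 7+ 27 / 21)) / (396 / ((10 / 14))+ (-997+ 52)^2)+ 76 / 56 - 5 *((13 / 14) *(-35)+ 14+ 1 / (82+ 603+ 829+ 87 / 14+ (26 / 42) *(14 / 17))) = -224404266311783813 / 271668832898904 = -826.02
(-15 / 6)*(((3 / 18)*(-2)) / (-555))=-1 / 666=-0.00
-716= -716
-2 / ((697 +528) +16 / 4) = -0.00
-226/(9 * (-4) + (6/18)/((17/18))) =1921/303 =6.34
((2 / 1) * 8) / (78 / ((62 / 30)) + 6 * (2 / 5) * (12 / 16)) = 2480 / 6129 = 0.40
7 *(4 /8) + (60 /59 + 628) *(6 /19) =453191 /2242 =202.14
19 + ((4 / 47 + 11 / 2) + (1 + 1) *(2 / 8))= 1179 / 47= 25.09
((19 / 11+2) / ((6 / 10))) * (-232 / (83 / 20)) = -951200 / 2739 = -347.28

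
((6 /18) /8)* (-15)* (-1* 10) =25 /4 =6.25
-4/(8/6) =-3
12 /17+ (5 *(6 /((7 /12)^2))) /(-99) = -0.18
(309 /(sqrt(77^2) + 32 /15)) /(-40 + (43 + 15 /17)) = 26265 /26114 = 1.01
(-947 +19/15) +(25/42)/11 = -728173/770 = -945.68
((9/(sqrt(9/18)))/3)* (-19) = -57* sqrt(2) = -80.61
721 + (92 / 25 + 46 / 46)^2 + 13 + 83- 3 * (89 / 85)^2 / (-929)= 140768941109 / 167800625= 838.91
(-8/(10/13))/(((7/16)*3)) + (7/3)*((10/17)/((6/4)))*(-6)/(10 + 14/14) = -55128/6545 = -8.42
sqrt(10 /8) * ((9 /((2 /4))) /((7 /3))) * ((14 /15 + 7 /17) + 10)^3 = 24212815957 * sqrt(5) /4298875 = 12594.34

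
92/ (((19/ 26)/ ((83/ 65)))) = 160.76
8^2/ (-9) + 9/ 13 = -751/ 117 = -6.42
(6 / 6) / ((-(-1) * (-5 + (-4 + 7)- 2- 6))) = -1 / 10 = -0.10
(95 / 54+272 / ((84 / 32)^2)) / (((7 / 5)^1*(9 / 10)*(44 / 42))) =2727575 / 87318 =31.24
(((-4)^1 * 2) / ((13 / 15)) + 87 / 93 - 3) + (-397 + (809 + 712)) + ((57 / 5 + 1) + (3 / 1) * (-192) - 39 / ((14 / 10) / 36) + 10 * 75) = 4178572 / 14105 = 296.25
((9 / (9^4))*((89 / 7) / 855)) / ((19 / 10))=178 / 16579647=0.00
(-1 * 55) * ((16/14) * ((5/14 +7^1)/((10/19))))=-43054/49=-878.65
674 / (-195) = -674 / 195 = -3.46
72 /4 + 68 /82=772 /41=18.83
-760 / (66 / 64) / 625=-4864 / 4125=-1.18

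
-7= -7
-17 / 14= -1.21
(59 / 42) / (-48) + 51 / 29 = 101105 / 58464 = 1.73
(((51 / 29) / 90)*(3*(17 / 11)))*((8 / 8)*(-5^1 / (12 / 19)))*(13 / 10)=-71383 / 76560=-0.93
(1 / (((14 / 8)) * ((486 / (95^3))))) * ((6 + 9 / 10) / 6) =3943925 / 3402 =1159.30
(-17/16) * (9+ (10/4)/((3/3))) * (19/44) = -5.28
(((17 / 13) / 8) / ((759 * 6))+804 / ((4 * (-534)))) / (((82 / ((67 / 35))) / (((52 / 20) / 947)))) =-1062929741 / 44063084973600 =-0.00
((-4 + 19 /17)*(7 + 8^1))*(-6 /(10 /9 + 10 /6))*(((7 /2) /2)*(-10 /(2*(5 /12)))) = -166698 /85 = -1961.15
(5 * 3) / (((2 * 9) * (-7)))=-5 / 42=-0.12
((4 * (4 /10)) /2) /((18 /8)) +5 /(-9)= -1 /5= -0.20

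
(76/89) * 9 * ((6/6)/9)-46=-4018/89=-45.15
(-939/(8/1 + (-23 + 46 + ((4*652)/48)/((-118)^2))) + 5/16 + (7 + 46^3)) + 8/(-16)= 2016463453547/20721520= 97312.53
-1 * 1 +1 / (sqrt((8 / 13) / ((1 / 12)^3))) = -1 +sqrt(78) / 288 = -0.97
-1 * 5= -5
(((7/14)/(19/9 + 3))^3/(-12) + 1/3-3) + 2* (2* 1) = 12458279/9344256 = 1.33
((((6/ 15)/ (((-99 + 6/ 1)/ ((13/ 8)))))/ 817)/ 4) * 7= -91/ 6078480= -0.00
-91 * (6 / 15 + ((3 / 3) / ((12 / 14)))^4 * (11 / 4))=-12960493 / 25920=-500.02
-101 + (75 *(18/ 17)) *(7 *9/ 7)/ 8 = -793/ 68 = -11.66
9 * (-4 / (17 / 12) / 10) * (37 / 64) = -999 / 680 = -1.47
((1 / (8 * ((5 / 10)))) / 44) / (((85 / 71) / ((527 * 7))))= 15407 / 880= 17.51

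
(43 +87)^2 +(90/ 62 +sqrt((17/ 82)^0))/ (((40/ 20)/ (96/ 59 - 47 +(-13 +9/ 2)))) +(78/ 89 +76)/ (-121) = 30141603705/ 1790591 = 16833.33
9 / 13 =0.69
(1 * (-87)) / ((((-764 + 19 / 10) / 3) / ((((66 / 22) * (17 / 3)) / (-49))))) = -44370 / 373429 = -0.12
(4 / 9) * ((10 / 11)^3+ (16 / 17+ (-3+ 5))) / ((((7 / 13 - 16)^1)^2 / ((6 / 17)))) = 37653200 / 15540608259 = 0.00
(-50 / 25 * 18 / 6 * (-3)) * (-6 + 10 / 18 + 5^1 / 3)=-68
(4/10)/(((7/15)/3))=18/7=2.57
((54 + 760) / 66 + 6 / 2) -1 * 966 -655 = -4817 / 3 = -1605.67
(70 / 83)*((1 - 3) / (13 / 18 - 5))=360 / 913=0.39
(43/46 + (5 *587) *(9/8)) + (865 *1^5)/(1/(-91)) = -13875843/184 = -75412.19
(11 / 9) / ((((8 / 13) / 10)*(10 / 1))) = 143 / 72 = 1.99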